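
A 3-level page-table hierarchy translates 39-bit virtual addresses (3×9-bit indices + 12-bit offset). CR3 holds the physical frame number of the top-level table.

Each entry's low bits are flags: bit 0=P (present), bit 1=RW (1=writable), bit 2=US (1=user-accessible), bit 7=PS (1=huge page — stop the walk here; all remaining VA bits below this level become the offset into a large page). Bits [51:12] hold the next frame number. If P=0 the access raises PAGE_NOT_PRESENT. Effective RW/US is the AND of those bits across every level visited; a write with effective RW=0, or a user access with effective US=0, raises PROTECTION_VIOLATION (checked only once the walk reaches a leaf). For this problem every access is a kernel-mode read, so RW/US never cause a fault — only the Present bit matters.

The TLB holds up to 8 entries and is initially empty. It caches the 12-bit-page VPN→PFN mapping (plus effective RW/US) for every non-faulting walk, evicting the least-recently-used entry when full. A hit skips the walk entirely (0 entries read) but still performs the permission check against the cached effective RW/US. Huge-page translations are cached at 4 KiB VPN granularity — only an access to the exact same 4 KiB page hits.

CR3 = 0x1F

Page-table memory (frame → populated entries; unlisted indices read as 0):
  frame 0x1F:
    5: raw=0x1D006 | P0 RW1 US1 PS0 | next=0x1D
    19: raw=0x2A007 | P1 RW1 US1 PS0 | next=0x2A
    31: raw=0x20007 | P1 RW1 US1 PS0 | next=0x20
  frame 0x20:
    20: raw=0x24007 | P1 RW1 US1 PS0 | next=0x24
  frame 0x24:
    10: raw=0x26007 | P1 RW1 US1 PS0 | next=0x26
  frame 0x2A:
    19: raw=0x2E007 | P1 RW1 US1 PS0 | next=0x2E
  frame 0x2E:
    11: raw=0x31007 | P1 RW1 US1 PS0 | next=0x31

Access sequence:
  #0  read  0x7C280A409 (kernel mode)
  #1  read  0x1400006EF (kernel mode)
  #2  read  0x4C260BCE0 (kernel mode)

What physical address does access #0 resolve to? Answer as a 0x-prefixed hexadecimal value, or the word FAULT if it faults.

Trace:
#0 VA=0x7C280A409 (r,kernel):
  L0 @0x1F[31] → 0x20007  P=1,RW=1,US=1,PS=0
  L1 @0x20[20] → 0x24007  P=1,RW=1,US=1,PS=0
  L2 @0x24[10] → 0x26007  P=1,RW=1,US=1,PS=0
  ✓ 0x26409  — 3 lookups
#1 VA=0x1400006EF (r,kernel):
  L0 @0x1F[5] → 0x1D006  P=0,RW=1,US=1,PS=0
  → PAGE_NOT_PRESENT  (1 entries read)
#2 VA=0x4C260BCE0 (r,kernel):
  L0 @0x1F[19] → 0x2A007  P=1,RW=1,US=1,PS=0
  L1 @0x2A[19] → 0x2E007  P=1,RW=1,US=1,PS=0
  L2 @0x2E[11] → 0x31007  P=1,RW=1,US=1,PS=0
  ✓ 0x31CE0  — 3 lookups

Access #0 PA: 0x26409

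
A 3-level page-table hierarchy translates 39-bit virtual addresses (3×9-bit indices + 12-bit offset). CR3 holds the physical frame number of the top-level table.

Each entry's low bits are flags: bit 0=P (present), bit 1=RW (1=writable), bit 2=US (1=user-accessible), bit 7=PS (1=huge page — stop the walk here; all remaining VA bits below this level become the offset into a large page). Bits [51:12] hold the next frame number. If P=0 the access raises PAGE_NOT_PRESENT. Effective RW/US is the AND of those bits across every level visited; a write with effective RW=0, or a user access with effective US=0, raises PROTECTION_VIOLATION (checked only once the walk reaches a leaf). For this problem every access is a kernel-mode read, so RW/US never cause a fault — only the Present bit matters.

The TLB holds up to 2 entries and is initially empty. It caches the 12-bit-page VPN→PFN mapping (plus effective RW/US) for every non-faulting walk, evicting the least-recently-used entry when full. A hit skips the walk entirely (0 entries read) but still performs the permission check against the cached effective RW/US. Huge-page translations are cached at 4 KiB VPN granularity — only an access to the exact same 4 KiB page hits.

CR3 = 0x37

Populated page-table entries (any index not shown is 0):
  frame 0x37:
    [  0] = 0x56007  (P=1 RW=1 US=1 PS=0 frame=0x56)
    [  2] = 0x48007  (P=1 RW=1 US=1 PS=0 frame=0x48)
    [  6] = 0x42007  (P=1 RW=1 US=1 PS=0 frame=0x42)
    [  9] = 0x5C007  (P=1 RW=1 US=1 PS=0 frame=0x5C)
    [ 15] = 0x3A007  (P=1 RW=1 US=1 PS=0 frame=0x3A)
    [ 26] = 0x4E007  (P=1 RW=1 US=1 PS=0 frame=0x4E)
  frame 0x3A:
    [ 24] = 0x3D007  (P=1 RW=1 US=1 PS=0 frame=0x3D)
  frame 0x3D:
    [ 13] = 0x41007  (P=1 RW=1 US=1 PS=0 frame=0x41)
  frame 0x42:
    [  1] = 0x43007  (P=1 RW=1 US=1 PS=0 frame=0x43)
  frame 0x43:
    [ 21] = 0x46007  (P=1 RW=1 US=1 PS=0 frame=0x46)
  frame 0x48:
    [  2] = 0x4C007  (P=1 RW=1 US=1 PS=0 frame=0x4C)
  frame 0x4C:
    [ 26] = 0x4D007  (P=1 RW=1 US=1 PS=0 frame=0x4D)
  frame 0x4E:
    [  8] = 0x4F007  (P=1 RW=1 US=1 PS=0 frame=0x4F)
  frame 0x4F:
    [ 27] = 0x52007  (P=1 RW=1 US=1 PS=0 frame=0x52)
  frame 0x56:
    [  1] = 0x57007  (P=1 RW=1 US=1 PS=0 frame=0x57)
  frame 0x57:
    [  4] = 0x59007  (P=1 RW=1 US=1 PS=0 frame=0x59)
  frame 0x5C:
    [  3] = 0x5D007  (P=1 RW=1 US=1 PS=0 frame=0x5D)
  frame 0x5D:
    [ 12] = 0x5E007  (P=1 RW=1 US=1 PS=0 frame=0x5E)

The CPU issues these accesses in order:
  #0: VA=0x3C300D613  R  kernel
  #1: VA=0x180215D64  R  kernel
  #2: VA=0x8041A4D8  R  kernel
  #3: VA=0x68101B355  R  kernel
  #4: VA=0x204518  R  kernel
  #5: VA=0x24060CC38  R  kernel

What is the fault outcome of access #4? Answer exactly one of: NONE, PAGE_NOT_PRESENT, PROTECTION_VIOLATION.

Walk each access:
#0 VA=0x3C300D613 (r,kernel):
  [0] read 0x37 idx=15: raw=0x3A007 flags P=1 W=1 U=1 S=0
  [1] read 0x3A idx=24: raw=0x3D007 flags P=1 W=1 U=1 S=0
  [2] read 0x3D idx=13: raw=0x41007 flags P=1 W=1 U=1 S=0
  ✓ 0x41613  — 3 lookups
#1 VA=0x180215D64 (r,kernel):
  [0] read 0x37 idx=6: raw=0x42007 flags P=1 W=1 U=1 S=0
  [1] read 0x42 idx=1: raw=0x43007 flags P=1 W=1 U=1 S=0
  [2] read 0x43 idx=21: raw=0x46007 flags P=1 W=1 U=1 S=0
  ✓ 0x46D64  — 3 lookups
#2 VA=0x8041A4D8 (r,kernel):
  [0] read 0x37 idx=2: raw=0x48007 flags P=1 W=1 U=1 S=0
  [1] read 0x48 idx=2: raw=0x4C007 flags P=1 W=1 U=1 S=0
  [2] read 0x4C idx=26: raw=0x4D007 flags P=1 W=1 U=1 S=0
  ✓ 0x4D4D8  — 3 lookups
#3 VA=0x68101B355 (r,kernel):
  [0] read 0x37 idx=26: raw=0x4E007 flags P=1 W=1 U=1 S=0
  [1] read 0x4E idx=8: raw=0x4F007 flags P=1 W=1 U=1 S=0
  [2] read 0x4F idx=27: raw=0x52007 flags P=1 W=1 U=1 S=0
  ✓ 0x52355  — 3 lookups
#4 VA=0x204518 (r,kernel):
  [0] read 0x37 idx=0: raw=0x56007 flags P=1 W=1 U=1 S=0
  [1] read 0x56 idx=1: raw=0x57007 flags P=1 W=1 U=1 S=0
  [2] read 0x57 idx=4: raw=0x59007 flags P=1 W=1 U=1 S=0
  ✓ 0x59518  — 3 lookups
#5 VA=0x24060CC38 (r,kernel):
  [0] read 0x37 idx=9: raw=0x5C007 flags P=1 W=1 U=1 S=0
  [1] read 0x5C idx=3: raw=0x5D007 flags P=1 W=1 U=1 S=0
  [2] read 0x5D idx=12: raw=0x5E007 flags P=1 W=1 U=1 S=0
  ✓ 0x5EC38  — 3 lookups

Access #4 fault: NONE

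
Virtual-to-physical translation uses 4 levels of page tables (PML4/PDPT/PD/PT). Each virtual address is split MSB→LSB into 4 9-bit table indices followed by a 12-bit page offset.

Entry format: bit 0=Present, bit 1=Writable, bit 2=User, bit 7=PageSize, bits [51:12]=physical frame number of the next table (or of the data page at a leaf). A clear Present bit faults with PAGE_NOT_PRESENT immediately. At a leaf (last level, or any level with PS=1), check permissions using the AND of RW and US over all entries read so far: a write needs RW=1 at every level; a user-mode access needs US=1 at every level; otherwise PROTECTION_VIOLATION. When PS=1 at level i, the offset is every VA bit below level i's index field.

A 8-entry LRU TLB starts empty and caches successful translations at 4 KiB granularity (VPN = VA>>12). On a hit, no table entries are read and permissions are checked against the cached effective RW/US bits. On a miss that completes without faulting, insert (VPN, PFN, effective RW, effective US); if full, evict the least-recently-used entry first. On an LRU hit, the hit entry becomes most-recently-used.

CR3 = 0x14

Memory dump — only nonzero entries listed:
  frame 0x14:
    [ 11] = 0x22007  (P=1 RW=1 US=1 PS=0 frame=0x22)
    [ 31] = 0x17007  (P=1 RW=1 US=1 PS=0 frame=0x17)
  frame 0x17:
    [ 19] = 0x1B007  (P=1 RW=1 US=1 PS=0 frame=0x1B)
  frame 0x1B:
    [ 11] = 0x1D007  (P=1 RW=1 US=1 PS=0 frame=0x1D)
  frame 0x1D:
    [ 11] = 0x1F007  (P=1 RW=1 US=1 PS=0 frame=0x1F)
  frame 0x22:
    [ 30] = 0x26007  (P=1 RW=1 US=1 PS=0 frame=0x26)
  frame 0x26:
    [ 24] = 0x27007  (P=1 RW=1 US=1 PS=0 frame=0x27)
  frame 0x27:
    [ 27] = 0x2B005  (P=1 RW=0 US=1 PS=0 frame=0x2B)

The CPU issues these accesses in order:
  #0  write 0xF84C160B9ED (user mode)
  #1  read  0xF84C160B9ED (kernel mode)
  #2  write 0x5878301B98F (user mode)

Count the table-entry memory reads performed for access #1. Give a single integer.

Walk each access:
#0 VA=0xF84C160B9ED (w,user):
  L0 @0x14[31] → 0x17007  P=1,RW=1,US=1,PS=0
  L1 @0x17[19] → 0x1B007  P=1,RW=1,US=1,PS=0
  L2 @0x1B[11] → 0x1D007  P=1,RW=1,US=1,PS=0
  L3 @0x1D[11] → 0x1F007  P=1,RW=1,US=1,PS=0
  ✓ 0x1F9ED  — 4 lookups
#1 VA=0xF84C160B9ED (r,kernel):
  TLB hit vpn=0xF84C160B → PA=0x1F9ED
#2 VA=0x5878301B98F (w,user):
  L0 @0x14[11] → 0x22007  P=1,RW=1,US=1,PS=0
  L1 @0x22[30] → 0x26007  P=1,RW=1,US=1,PS=0
  L2 @0x26[24] → 0x27007  P=1,RW=1,US=1,PS=0
  L3 @0x27[27] → 0x2B005  P=1,RW=0,US=1,PS=0
  → PROTECTION_VIOLATION  (4 entries read)

Entries read for #1: 0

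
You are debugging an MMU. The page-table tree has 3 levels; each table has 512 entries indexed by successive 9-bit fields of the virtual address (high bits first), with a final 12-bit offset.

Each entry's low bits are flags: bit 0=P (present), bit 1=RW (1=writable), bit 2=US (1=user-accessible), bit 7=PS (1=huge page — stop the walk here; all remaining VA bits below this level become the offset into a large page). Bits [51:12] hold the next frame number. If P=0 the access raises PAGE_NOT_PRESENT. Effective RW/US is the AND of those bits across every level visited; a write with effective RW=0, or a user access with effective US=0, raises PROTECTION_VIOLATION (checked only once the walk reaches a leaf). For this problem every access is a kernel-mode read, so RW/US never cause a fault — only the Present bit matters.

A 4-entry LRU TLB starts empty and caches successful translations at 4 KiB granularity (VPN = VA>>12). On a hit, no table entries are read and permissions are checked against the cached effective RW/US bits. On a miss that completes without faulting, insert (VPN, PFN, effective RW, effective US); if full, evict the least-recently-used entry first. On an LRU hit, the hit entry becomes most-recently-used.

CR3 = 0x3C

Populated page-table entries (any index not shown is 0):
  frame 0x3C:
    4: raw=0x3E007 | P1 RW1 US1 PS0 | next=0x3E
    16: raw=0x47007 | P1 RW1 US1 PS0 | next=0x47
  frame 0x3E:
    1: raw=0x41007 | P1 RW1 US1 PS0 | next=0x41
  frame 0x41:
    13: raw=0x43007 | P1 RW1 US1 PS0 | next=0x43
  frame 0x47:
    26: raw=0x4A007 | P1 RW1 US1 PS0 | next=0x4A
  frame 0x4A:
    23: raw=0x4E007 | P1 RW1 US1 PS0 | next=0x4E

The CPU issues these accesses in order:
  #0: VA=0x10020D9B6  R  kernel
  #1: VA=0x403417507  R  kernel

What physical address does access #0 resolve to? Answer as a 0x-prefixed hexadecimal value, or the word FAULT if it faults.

Trace:
#0 VA=0x10020D9B6 (r,kernel):
  lvl0: tbl 0x3C, slot 4 ⇒ 0x3E007 (P1/RW1/US1/PS0)
  lvl1: tbl 0x3E, slot 1 ⇒ 0x41007 (P1/RW1/US1/PS0)
  lvl2: tbl 0x41, slot 13 ⇒ 0x43007 (P1/RW1/US1/PS0)
  ⇒ phys 0x439B6  [3 reads]
#1 VA=0x403417507 (r,kernel):
  lvl0: tbl 0x3C, slot 16 ⇒ 0x47007 (P1/RW1/US1/PS0)
  lvl1: tbl 0x47, slot 26 ⇒ 0x4A007 (P1/RW1/US1/PS0)
  lvl2: tbl 0x4A, slot 23 ⇒ 0x4E007 (P1/RW1/US1/PS0)
  ⇒ phys 0x4E507  [3 reads]

Access #0 PA: 0x439B6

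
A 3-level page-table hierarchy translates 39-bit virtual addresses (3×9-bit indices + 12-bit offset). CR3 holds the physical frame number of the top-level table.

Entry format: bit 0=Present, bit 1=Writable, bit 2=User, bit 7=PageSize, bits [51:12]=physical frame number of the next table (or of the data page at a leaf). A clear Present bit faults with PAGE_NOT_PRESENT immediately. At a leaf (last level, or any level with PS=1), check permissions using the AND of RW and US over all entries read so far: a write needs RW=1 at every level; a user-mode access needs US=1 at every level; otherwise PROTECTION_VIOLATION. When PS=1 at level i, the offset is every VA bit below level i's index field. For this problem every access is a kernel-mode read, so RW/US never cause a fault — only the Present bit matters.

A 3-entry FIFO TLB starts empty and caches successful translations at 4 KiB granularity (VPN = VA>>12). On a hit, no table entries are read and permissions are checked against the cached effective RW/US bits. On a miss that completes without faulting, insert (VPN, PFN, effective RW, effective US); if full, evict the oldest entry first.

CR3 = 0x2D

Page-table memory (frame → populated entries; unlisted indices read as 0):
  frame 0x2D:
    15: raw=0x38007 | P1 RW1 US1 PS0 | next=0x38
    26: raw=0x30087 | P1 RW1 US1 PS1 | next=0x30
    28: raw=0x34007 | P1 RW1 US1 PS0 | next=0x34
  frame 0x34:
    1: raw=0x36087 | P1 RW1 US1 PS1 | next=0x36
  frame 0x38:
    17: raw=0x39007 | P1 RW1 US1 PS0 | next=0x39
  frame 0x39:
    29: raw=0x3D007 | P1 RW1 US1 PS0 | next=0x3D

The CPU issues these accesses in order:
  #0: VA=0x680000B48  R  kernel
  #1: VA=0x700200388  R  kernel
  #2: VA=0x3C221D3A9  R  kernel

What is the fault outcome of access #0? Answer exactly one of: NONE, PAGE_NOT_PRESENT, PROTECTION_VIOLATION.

Per-access translation:
#0 VA=0x680000B48 (r,kernel):
  [0] read 0x2D idx=26: raw=0x30087 flags P=1 W=1 U=1 S=1
  ✓ 0x30B48 (huge @L0)  — 1 lookups
#1 VA=0x700200388 (r,kernel):
  [0] read 0x2D idx=28: raw=0x34007 flags P=1 W=1 U=1 S=0
  [1] read 0x34 idx=1: raw=0x36087 flags P=1 W=1 U=1 S=1
  ✓ 0x36388 (huge @L1)  — 2 lookups
#2 VA=0x3C221D3A9 (r,kernel):
  [0] read 0x2D idx=15: raw=0x38007 flags P=1 W=1 U=1 S=0
  [1] read 0x38 idx=17: raw=0x39007 flags P=1 W=1 U=1 S=0
  [2] read 0x39 idx=29: raw=0x3D007 flags P=1 W=1 U=1 S=0
  ✓ 0x3D3A9  — 3 lookups

Access #0 fault: NONE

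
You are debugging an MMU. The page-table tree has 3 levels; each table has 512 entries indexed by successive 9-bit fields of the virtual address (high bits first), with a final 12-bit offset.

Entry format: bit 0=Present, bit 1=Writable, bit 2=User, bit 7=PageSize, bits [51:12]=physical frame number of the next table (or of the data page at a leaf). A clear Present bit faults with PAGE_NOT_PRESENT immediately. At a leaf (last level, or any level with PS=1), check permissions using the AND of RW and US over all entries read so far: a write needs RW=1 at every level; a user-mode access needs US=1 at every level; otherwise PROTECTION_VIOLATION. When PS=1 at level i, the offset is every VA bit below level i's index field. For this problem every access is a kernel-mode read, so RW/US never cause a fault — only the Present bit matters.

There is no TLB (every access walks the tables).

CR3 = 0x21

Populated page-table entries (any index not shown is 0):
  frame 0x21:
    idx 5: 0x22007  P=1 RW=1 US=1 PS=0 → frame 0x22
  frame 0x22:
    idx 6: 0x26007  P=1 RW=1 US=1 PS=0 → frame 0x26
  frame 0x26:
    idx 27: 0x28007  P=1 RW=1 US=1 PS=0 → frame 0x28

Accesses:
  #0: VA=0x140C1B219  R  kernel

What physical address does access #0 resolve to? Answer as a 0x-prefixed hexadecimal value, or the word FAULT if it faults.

Per-access translation:
#0 VA=0x140C1B219 (r,kernel):
  L0 @0x21[5] → 0x22007  P=1,RW=1,US=1,PS=0
  L1 @0x22[6] → 0x26007  P=1,RW=1,US=1,PS=0
  L2 @0x26[27] → 0x28007  P=1,RW=1,US=1,PS=0
  ✓ 0x28219  — 3 lookups

Access #0 PA: 0x28219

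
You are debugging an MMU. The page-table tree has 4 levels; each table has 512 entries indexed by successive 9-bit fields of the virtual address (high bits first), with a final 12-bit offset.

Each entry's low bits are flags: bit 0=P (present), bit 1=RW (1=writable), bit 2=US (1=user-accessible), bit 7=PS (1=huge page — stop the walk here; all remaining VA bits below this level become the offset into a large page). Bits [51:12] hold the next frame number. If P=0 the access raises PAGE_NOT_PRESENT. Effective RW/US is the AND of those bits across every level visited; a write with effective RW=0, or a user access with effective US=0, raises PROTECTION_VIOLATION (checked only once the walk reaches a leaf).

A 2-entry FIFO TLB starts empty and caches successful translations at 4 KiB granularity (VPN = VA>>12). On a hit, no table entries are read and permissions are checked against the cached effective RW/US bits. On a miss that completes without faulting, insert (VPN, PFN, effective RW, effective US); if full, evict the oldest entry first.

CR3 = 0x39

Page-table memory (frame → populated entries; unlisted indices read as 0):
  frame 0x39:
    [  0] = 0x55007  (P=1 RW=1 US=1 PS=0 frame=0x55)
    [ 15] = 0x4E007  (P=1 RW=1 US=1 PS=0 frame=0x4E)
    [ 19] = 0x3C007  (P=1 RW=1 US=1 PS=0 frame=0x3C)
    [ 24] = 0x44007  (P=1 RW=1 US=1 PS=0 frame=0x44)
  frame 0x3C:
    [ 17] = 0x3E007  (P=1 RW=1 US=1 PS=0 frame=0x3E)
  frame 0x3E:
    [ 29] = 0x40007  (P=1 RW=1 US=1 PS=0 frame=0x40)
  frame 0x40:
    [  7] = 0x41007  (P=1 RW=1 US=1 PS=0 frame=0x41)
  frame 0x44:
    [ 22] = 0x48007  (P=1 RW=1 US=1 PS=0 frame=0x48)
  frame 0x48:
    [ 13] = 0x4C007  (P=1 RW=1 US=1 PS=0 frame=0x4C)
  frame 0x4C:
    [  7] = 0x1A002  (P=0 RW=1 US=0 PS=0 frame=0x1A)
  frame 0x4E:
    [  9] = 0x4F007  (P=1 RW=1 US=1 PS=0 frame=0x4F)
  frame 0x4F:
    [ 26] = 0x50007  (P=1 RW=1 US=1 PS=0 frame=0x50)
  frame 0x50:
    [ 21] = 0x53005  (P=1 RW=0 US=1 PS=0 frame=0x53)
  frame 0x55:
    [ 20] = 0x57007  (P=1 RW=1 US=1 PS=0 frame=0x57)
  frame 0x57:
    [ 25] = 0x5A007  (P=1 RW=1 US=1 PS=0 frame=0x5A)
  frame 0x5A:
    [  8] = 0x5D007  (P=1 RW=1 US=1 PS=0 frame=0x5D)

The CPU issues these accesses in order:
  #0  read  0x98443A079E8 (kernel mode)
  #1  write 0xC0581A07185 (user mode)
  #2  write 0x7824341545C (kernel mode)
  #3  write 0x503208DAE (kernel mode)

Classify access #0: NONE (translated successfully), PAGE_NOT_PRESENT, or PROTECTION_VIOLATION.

Trace:
#0 VA=0x98443A079E8 (r,kernel):
  [0] read 0x39 idx=19: raw=0x3C007 flags P=1 W=1 U=1 S=0
  [1] read 0x3C idx=17: raw=0x3E007 flags P=1 W=1 U=1 S=0
  [2] read 0x3E idx=29: raw=0x40007 flags P=1 W=1 U=1 S=0
  [3] read 0x40 idx=7: raw=0x41007 flags P=1 W=1 U=1 S=0
  ✓ 0x419E8  — 4 lookups
#1 VA=0xC0581A07185 (w,user):
  [0] read 0x39 idx=24: raw=0x44007 flags P=1 W=1 U=1 S=0
  [1] read 0x44 idx=22: raw=0x48007 flags P=1 W=1 U=1 S=0
  [2] read 0x48 idx=13: raw=0x4C007 flags P=1 W=1 U=1 S=0
  [3] read 0x4C idx=7: raw=0x1A002 flags P=0 W=1 U=0 S=0
  ⇒ fault: PAGE_NOT_PRESENT  — 4 lookups
#2 VA=0x7824341545C (w,kernel):
  [0] read 0x39 idx=15: raw=0x4E007 flags P=1 W=1 U=1 S=0
  [1] read 0x4E idx=9: raw=0x4F007 flags P=1 W=1 U=1 S=0
  [2] read 0x4F idx=26: raw=0x50007 flags P=1 W=1 U=1 S=0
  [3] read 0x50 idx=21: raw=0x53005 flags P=1 W=0 U=1 S=0
  ⇒ fault: PROTECTION_VIOLATION  — 4 lookups
#3 VA=0x503208DAE (w,kernel):
  [0] read 0x39 idx=0: raw=0x55007 flags P=1 W=1 U=1 S=0
  [1] read 0x55 idx=20: raw=0x57007 flags P=1 W=1 U=1 S=0
  [2] read 0x57 idx=25: raw=0x5A007 flags P=1 W=1 U=1 S=0
  [3] read 0x5A idx=8: raw=0x5D007 flags P=1 W=1 U=1 S=0
  ✓ 0x5DDAE  — 4 lookups

Access #0 fault: NONE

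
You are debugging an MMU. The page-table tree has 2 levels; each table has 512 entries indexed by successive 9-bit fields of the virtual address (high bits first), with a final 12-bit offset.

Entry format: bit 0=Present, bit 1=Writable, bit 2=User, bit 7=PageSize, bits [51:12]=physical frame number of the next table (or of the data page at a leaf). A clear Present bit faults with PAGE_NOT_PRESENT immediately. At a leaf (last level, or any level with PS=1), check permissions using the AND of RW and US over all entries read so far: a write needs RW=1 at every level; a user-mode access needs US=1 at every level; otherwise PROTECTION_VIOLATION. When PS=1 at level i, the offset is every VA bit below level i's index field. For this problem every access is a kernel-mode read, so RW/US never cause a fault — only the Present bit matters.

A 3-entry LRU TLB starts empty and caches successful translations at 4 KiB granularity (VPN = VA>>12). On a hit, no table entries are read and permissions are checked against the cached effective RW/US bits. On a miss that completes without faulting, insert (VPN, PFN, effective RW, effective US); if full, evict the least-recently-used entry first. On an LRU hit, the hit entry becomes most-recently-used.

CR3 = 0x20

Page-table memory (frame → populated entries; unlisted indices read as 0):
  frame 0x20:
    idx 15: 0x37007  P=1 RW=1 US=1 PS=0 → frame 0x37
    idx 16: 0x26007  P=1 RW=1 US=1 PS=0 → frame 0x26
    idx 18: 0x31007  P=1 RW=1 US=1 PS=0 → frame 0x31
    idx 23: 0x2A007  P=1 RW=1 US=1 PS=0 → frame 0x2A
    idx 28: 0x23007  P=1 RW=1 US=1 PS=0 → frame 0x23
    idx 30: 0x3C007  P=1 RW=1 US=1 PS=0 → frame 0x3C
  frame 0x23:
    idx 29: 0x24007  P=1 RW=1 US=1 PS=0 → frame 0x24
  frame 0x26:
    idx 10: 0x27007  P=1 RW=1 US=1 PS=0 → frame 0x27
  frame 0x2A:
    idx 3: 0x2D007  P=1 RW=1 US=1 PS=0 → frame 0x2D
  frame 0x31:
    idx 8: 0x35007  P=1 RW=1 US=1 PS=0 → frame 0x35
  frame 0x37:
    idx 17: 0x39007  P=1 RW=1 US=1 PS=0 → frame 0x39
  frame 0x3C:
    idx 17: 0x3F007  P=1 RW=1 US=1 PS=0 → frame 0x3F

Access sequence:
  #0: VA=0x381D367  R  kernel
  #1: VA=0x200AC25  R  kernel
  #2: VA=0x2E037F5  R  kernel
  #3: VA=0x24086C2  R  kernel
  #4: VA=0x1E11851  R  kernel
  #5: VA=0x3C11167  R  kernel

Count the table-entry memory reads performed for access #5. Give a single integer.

Walk each access:
#0 VA=0x381D367 (r,kernel):
  lvl0: tbl 0x20, slot 28 ⇒ 0x23007 (P1/RW1/US1/PS0)
  lvl1: tbl 0x23, slot 29 ⇒ 0x24007 (P1/RW1/US1/PS0)
  ✓ 0x24367  — 2 lookups
#1 VA=0x200AC25 (r,kernel):
  lvl0: tbl 0x20, slot 16 ⇒ 0x26007 (P1/RW1/US1/PS0)
  lvl1: tbl 0x26, slot 10 ⇒ 0x27007 (P1/RW1/US1/PS0)
  ✓ 0x27C25  — 2 lookups
#2 VA=0x2E037F5 (r,kernel):
  lvl0: tbl 0x20, slot 23 ⇒ 0x2A007 (P1/RW1/US1/PS0)
  lvl1: tbl 0x2A, slot 3 ⇒ 0x2D007 (P1/RW1/US1/PS0)
  ✓ 0x2D7F5  — 2 lookups
#3 VA=0x24086C2 (r,kernel):
  lvl0: tbl 0x20, slot 18 ⇒ 0x31007 (P1/RW1/US1/PS0)
  lvl1: tbl 0x31, slot 8 ⇒ 0x35007 (P1/RW1/US1/PS0)
  ✓ 0x356C2  — 2 lookups
#4 VA=0x1E11851 (r,kernel):
  lvl0: tbl 0x20, slot 15 ⇒ 0x37007 (P1/RW1/US1/PS0)
  lvl1: tbl 0x37, slot 17 ⇒ 0x39007 (P1/RW1/US1/PS0)
  ✓ 0x39851  — 2 lookups
#5 VA=0x3C11167 (r,kernel):
  lvl0: tbl 0x20, slot 30 ⇒ 0x3C007 (P1/RW1/US1/PS0)
  lvl1: tbl 0x3C, slot 17 ⇒ 0x3F007 (P1/RW1/US1/PS0)
  ✓ 0x3F167  — 2 lookups

Entries read for #5: 2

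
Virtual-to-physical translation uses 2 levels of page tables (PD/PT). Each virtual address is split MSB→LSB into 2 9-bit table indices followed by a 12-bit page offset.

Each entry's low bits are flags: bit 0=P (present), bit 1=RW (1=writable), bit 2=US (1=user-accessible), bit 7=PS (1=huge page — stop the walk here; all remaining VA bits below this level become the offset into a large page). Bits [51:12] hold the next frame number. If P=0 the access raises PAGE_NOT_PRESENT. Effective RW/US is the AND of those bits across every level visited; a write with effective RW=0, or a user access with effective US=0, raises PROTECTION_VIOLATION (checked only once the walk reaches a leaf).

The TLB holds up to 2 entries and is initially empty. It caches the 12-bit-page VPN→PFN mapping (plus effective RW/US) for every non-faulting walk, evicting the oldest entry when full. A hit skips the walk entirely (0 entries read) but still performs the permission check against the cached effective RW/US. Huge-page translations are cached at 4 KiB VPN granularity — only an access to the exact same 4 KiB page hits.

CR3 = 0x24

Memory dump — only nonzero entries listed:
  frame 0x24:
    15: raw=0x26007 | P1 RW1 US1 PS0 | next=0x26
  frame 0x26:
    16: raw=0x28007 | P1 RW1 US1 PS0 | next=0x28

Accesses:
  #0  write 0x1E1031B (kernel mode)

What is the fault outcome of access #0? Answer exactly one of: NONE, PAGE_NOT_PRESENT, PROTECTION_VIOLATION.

Per-access translation:
#0 VA=0x1E1031B (w,kernel):
  [0] read 0x24 idx=15: raw=0x26007 flags P=1 W=1 U=1 S=0
  [1] read 0x26 idx=16: raw=0x28007 flags P=1 W=1 U=1 S=0
  ⇒ phys 0x2831B  [2 reads]

Access #0 fault: NONE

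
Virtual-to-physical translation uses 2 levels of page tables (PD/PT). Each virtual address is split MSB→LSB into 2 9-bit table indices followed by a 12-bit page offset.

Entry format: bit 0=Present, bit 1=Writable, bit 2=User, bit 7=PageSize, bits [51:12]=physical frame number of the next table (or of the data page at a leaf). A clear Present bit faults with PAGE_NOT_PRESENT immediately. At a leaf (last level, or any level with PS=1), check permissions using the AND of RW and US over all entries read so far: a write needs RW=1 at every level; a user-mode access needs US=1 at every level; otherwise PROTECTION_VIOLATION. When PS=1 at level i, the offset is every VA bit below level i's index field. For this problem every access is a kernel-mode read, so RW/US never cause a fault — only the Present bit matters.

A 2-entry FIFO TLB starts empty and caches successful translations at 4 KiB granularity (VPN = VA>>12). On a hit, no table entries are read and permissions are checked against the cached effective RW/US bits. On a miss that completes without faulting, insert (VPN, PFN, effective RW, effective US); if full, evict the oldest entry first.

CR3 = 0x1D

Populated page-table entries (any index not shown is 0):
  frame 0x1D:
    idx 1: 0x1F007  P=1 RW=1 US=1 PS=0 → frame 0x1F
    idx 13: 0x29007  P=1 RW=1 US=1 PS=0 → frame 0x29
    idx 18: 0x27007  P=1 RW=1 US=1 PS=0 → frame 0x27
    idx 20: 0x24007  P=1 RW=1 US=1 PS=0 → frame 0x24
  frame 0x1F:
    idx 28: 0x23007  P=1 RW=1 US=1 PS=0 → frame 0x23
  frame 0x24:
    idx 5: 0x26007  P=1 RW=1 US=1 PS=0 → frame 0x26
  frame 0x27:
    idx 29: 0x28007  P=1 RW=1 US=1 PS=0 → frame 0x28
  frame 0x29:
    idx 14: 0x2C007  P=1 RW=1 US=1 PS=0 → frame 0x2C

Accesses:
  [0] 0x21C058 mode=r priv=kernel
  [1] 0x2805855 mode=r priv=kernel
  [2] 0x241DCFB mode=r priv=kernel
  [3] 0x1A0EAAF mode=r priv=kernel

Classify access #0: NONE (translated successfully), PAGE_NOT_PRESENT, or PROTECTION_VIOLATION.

Trace:
#0 VA=0x21C058 (r,kernel):
  L0 @0x1D[1] → 0x1F007  P=1,RW=1,US=1,PS=0
  L1 @0x1F[28] → 0x23007  P=1,RW=1,US=1,PS=0
  → PA=0x23058  (2 entries read)
#1 VA=0x2805855 (r,kernel):
  L0 @0x1D[20] → 0x24007  P=1,RW=1,US=1,PS=0
  L1 @0x24[5] → 0x26007  P=1,RW=1,US=1,PS=0
  → PA=0x26855  (2 entries read)
#2 VA=0x241DCFB (r,kernel):
  L0 @0x1D[18] → 0x27007  P=1,RW=1,US=1,PS=0
  L1 @0x27[29] → 0x28007  P=1,RW=1,US=1,PS=0
  → PA=0x28CFB  (2 entries read)
#3 VA=0x1A0EAAF (r,kernel):
  L0 @0x1D[13] → 0x29007  P=1,RW=1,US=1,PS=0
  L1 @0x29[14] → 0x2C007  P=1,RW=1,US=1,PS=0
  → PA=0x2CAAF  (2 entries read)

Access #0 fault: NONE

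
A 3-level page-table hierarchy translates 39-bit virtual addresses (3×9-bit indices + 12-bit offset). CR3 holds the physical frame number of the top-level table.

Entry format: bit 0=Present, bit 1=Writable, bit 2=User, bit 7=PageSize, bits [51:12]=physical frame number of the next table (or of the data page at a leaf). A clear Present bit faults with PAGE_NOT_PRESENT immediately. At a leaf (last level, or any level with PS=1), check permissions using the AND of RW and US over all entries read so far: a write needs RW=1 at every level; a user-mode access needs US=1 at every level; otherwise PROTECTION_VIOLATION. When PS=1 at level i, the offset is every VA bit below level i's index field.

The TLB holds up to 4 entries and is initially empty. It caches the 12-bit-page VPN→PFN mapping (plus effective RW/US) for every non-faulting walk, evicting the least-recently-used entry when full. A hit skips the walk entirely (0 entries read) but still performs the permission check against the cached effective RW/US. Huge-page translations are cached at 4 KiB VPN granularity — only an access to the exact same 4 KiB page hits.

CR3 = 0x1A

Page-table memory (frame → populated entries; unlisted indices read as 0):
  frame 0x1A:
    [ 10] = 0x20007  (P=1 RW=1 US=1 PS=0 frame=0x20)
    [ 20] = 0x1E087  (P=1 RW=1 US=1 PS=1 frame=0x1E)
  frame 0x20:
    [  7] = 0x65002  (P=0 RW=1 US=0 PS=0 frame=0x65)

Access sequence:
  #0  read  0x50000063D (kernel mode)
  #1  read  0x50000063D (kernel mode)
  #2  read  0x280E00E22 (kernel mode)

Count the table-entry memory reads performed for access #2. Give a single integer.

Trace:
#0 VA=0x50000063D (r,kernel):
  lvl0: tbl 0x1A, slot 20 ⇒ 0x1E087 (P1/RW1/US1/PS1)
  ✓ 0x1E63D (huge @L0)  — 1 lookups
#1 VA=0x50000063D (r,kernel):
  TLB hit vpn=0x500000 → PA=0x1E63D
#2 VA=0x280E00E22 (r,kernel):
  lvl0: tbl 0x1A, slot 10 ⇒ 0x20007 (P1/RW1/US1/PS0)
  lvl1: tbl 0x20, slot 7 ⇒ 0x65002 (P0/RW1/US0/PS0)
  ⇒ fault: PAGE_NOT_PRESENT  — 2 lookups

Entries read for #2: 2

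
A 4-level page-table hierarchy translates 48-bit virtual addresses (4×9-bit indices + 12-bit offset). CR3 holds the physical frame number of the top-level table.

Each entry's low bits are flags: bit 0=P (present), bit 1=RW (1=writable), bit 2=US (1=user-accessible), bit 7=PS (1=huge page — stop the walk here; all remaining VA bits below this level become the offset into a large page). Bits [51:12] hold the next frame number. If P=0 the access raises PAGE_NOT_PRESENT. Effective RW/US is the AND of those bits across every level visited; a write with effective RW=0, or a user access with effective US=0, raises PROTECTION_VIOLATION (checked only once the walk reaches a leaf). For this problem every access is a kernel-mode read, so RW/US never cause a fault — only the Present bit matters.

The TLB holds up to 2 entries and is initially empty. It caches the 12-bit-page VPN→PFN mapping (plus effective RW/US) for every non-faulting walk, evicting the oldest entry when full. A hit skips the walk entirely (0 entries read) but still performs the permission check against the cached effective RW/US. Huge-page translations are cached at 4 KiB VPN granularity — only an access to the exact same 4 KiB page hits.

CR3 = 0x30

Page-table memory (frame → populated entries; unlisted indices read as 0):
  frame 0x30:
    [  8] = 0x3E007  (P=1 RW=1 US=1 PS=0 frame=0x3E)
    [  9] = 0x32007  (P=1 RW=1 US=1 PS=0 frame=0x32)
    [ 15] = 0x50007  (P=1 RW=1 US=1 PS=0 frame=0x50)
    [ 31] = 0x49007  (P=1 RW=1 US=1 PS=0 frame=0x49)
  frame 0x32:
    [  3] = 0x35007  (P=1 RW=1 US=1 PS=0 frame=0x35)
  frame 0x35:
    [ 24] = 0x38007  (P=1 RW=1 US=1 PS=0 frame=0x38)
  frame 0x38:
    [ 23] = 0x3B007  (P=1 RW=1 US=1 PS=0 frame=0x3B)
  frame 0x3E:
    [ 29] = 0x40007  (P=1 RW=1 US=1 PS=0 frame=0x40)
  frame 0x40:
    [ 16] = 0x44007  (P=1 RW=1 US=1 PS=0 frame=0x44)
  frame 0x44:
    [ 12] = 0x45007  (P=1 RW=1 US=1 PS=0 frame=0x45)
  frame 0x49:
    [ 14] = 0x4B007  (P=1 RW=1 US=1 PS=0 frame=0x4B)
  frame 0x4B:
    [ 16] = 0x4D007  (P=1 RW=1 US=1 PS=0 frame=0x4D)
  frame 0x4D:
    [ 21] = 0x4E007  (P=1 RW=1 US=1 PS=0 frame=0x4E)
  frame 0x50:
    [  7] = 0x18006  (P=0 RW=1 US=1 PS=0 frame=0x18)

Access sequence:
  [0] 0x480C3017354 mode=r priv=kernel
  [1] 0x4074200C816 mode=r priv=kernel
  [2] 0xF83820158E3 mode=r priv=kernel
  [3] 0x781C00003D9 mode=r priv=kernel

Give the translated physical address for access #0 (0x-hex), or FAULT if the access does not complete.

Walk each access:
#0 VA=0x480C3017354 (r,kernel):
  lvl0: tbl 0x30, slot 9 ⇒ 0x32007 (P1/RW1/US1/PS0)
  lvl1: tbl 0x32, slot 3 ⇒ 0x35007 (P1/RW1/US1/PS0)
  lvl2: tbl 0x35, slot 24 ⇒ 0x38007 (P1/RW1/US1/PS0)
  lvl3: tbl 0x38, slot 23 ⇒ 0x3B007 (P1/RW1/US1/PS0)
  → PA=0x3B354  (4 entries read)
#1 VA=0x4074200C816 (r,kernel):
  lvl0: tbl 0x30, slot 8 ⇒ 0x3E007 (P1/RW1/US1/PS0)
  lvl1: tbl 0x3E, slot 29 ⇒ 0x40007 (P1/RW1/US1/PS0)
  lvl2: tbl 0x40, slot 16 ⇒ 0x44007 (P1/RW1/US1/PS0)
  lvl3: tbl 0x44, slot 12 ⇒ 0x45007 (P1/RW1/US1/PS0)
  → PA=0x45816  (4 entries read)
#2 VA=0xF83820158E3 (r,kernel):
  lvl0: tbl 0x30, slot 31 ⇒ 0x49007 (P1/RW1/US1/PS0)
  lvl1: tbl 0x49, slot 14 ⇒ 0x4B007 (P1/RW1/US1/PS0)
  lvl2: tbl 0x4B, slot 16 ⇒ 0x4D007 (P1/RW1/US1/PS0)
  lvl3: tbl 0x4D, slot 21 ⇒ 0x4E007 (P1/RW1/US1/PS0)
  → PA=0x4E8E3  (4 entries read)
#3 VA=0x781C00003D9 (r,kernel):
  lvl0: tbl 0x30, slot 15 ⇒ 0x50007 (P1/RW1/US1/PS0)
  lvl1: tbl 0x50, slot 7 ⇒ 0x18006 (P0/RW1/US1/PS0)
  → PAGE_NOT_PRESENT  (2 entries read)

Access #0 PA: 0x3B354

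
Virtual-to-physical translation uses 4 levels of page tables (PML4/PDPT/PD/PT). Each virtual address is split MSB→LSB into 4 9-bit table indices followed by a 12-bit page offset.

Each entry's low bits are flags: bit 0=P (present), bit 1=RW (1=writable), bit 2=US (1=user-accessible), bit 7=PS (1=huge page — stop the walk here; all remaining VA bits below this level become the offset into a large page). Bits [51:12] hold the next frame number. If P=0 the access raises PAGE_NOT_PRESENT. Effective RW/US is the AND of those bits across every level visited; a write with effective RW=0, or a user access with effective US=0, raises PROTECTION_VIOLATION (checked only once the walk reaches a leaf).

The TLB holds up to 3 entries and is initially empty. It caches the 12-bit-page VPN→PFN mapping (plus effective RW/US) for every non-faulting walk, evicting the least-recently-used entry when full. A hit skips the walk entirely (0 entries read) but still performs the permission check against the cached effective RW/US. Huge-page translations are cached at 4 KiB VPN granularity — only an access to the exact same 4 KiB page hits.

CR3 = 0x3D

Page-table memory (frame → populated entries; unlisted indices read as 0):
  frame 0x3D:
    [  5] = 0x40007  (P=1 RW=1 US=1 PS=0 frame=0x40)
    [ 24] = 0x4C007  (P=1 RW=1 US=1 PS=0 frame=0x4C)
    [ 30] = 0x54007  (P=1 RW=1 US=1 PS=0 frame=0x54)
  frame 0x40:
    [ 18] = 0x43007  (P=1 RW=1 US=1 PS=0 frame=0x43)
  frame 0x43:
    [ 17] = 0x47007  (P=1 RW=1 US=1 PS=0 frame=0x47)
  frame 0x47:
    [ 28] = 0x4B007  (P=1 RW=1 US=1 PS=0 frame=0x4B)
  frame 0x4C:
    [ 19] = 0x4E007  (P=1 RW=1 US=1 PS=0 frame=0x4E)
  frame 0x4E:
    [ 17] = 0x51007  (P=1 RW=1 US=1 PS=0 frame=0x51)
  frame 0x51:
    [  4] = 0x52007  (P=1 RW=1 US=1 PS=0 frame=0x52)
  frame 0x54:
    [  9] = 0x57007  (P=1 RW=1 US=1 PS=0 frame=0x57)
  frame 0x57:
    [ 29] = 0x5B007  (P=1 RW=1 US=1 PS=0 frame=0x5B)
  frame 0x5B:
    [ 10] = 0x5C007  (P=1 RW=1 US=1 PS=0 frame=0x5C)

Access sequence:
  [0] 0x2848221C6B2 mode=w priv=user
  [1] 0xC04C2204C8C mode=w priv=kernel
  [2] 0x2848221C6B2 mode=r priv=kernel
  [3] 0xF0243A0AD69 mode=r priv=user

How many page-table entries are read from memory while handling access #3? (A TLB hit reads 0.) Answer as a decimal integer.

Per-access translation:
#0 VA=0x2848221C6B2 (w,user):
  L0 @0x3D[5] → 0x40007  P=1,RW=1,US=1,PS=0
  L1 @0x40[18] → 0x43007  P=1,RW=1,US=1,PS=0
  L2 @0x43[17] → 0x47007  P=1,RW=1,US=1,PS=0
  L3 @0x47[28] → 0x4B007  P=1,RW=1,US=1,PS=0
  ✓ 0x4B6B2  — 4 lookups
#1 VA=0xC04C2204C8C (w,kernel):
  L0 @0x3D[24] → 0x4C007  P=1,RW=1,US=1,PS=0
  L1 @0x4C[19] → 0x4E007  P=1,RW=1,US=1,PS=0
  L2 @0x4E[17] → 0x51007  P=1,RW=1,US=1,PS=0
  L3 @0x51[4] → 0x52007  P=1,RW=1,US=1,PS=0
  ✓ 0x52C8C  — 4 lookups
#2 VA=0x2848221C6B2 (r,kernel):
  TLB hit vpn=0x2848221C → PA=0x4B6B2
#3 VA=0xF0243A0AD69 (r,user):
  L0 @0x3D[30] → 0x54007  P=1,RW=1,US=1,PS=0
  L1 @0x54[9] → 0x57007  P=1,RW=1,US=1,PS=0
  L2 @0x57[29] → 0x5B007  P=1,RW=1,US=1,PS=0
  L3 @0x5B[10] → 0x5C007  P=1,RW=1,US=1,PS=0
  ✓ 0x5CD69  — 4 lookups

Entries read for #3: 4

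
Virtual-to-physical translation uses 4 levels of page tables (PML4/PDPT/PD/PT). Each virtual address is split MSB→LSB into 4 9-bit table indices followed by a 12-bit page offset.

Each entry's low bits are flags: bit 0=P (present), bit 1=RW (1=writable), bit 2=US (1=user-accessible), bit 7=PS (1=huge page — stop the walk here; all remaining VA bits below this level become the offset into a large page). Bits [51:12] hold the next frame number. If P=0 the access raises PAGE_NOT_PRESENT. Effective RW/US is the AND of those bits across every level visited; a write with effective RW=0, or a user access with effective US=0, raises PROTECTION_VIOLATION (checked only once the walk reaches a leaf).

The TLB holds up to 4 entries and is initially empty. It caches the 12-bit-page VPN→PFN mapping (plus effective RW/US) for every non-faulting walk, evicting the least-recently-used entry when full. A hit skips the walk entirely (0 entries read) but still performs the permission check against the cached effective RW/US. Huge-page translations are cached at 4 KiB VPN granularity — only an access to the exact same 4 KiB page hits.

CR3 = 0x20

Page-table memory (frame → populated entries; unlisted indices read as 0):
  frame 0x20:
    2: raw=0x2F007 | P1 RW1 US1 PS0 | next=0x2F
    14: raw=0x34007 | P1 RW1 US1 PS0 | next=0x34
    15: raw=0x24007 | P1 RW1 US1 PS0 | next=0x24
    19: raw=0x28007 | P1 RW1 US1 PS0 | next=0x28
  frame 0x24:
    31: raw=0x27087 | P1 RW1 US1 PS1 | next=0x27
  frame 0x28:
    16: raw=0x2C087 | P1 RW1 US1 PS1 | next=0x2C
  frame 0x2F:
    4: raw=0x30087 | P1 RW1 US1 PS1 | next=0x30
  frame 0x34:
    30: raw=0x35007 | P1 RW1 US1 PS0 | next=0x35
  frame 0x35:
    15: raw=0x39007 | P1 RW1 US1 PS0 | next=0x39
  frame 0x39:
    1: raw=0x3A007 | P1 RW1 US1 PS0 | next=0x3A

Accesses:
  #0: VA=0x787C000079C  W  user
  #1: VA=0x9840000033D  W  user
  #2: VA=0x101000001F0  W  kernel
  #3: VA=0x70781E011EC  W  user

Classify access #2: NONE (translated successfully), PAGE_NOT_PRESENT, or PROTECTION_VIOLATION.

Walk each access:
#0 VA=0x787C000079C (w,user):
  L0: frame=0x20 idx=15 entry=0x24007 [P=1 RW=1 US=1 PS=0]
  L1: frame=0x24 idx=31 entry=0x27087 [P=1 RW=1 US=1 PS=1]
  ✓ 0x2779C (huge @L1)  — 2 lookups
#1 VA=0x9840000033D (w,user):
  L0: frame=0x20 idx=19 entry=0x28007 [P=1 RW=1 US=1 PS=0]
  L1: frame=0x28 idx=16 entry=0x2C087 [P=1 RW=1 US=1 PS=1]
  ✓ 0x2C33D (huge @L1)  — 2 lookups
#2 VA=0x101000001F0 (w,kernel):
  L0: frame=0x20 idx=2 entry=0x2F007 [P=1 RW=1 US=1 PS=0]
  L1: frame=0x2F idx=4 entry=0x30087 [P=1 RW=1 US=1 PS=1]
  ✓ 0x301F0 (huge @L1)  — 2 lookups
#3 VA=0x70781E011EC (w,user):
  L0: frame=0x20 idx=14 entry=0x34007 [P=1 RW=1 US=1 PS=0]
  L1: frame=0x34 idx=30 entry=0x35007 [P=1 RW=1 US=1 PS=0]
  L2: frame=0x35 idx=15 entry=0x39007 [P=1 RW=1 US=1 PS=0]
  L3: frame=0x39 idx=1 entry=0x3A007 [P=1 RW=1 US=1 PS=0]
  ✓ 0x3A1EC  — 4 lookups

Access #2 fault: NONE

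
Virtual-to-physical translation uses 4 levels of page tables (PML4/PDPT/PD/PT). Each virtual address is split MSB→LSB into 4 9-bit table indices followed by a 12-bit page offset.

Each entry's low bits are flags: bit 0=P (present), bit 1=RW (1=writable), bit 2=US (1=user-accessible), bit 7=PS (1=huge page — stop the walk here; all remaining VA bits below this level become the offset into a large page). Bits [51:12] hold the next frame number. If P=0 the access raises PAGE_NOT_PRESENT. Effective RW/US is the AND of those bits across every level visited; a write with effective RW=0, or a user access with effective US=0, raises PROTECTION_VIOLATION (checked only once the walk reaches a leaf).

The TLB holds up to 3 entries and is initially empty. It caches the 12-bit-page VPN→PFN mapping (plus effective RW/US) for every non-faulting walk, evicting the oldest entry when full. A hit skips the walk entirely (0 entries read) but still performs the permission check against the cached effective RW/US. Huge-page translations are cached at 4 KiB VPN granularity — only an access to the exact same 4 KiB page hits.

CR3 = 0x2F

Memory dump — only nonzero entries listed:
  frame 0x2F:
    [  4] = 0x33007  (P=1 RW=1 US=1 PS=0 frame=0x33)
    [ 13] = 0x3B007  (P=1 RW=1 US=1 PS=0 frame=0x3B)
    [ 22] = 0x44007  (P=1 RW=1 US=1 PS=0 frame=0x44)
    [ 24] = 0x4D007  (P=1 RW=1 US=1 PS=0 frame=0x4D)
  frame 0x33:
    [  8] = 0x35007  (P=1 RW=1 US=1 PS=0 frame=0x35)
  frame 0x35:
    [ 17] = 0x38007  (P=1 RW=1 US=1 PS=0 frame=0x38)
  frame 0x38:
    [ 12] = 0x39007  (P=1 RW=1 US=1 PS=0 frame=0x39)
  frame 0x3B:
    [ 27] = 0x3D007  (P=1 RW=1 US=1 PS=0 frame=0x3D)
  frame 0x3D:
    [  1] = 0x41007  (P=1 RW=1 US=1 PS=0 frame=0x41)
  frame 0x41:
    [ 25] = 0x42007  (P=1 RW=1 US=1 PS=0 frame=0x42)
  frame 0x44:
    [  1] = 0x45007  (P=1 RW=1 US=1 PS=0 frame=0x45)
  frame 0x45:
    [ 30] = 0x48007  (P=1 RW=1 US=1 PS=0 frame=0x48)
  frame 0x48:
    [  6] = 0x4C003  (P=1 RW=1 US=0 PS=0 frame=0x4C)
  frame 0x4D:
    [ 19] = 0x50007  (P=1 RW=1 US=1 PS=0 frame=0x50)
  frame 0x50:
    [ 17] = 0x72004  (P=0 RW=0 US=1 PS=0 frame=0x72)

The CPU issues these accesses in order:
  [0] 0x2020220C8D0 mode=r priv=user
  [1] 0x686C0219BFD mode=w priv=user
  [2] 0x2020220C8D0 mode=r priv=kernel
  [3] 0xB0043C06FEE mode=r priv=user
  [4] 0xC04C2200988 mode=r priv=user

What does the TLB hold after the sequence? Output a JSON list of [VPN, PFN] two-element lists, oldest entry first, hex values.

Walk each access:
#0 VA=0x2020220C8D0 (r,user):
  [0] read 0x2F idx=4: raw=0x33007 flags P=1 W=1 U=1 S=0
  [1] read 0x33 idx=8: raw=0x35007 flags P=1 W=1 U=1 S=0
  [2] read 0x35 idx=17: raw=0x38007 flags P=1 W=1 U=1 S=0
  [3] read 0x38 idx=12: raw=0x39007 flags P=1 W=1 U=1 S=0
  ✓ 0x398D0  — 4 lookups
#1 VA=0x686C0219BFD (w,user):
  [0] read 0x2F idx=13: raw=0x3B007 flags P=1 W=1 U=1 S=0
  [1] read 0x3B idx=27: raw=0x3D007 flags P=1 W=1 U=1 S=0
  [2] read 0x3D idx=1: raw=0x41007 flags P=1 W=1 U=1 S=0
  [3] read 0x41 idx=25: raw=0x42007 flags P=1 W=1 U=1 S=0
  ✓ 0x42BFD  — 4 lookups
#2 VA=0x2020220C8D0 (r,kernel):
  TLB hit vpn=0x2020220C → PA=0x398D0
#3 VA=0xB0043C06FEE (r,user):
  [0] read 0x2F idx=22: raw=0x44007 flags P=1 W=1 U=1 S=0
  [1] read 0x44 idx=1: raw=0x45007 flags P=1 W=1 U=1 S=0
  [2] read 0x45 idx=30: raw=0x48007 flags P=1 W=1 U=1 S=0
  [3] read 0x48 idx=6: raw=0x4C003 flags P=1 W=1 U=0 S=0
  → PROTECTION_VIOLATION  (4 entries read)
#4 VA=0xC04C2200988 (r,user):
  [0] read 0x2F idx=24: raw=0x4D007 flags P=1 W=1 U=1 S=0
  [1] read 0x4D idx=19: raw=0x50007 flags P=1 W=1 U=1 S=0
  [2] read 0x50 idx=17: raw=0x72004 flags P=0 W=0 U=1 S=0
  → PAGE_NOT_PRESENT  (3 entries read)

TLB: [["0x2020220C", "0x39"], ["0x686C0219", "0x42"]]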